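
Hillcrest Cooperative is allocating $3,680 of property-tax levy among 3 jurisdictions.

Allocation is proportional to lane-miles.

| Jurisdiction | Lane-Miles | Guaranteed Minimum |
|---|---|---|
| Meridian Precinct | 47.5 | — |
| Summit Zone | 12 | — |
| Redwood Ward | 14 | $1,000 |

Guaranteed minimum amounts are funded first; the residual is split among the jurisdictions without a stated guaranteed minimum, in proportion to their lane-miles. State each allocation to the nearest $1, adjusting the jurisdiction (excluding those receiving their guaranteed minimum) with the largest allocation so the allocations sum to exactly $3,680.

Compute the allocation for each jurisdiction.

Minimums first: Redwood Ward $1,000. Residual $2,680.
Residual split over remaining lane-miles 59.5: Meridian Precinct 2,139.496 → $2,139; Summit Zone 540.504 → $541.

Meridian Precinct: $2,139; Summit Zone: $541; Redwood Ward: $1,000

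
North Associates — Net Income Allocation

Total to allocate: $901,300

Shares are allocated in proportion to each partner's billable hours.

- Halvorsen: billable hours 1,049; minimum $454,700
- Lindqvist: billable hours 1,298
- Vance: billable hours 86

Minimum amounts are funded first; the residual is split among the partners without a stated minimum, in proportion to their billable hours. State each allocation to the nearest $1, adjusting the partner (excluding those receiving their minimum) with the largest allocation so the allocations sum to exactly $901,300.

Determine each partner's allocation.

Halvorsen: $454,700 | Lindqvist: $418,849 | Vance: $27,751

Minimums first: Halvorsen $454,700. Residual $446,600.
Residual split over remaining billable hours 1,384: Lindqvist 418,848.84 → $418,849; Vance 27,751.16 → $27,751.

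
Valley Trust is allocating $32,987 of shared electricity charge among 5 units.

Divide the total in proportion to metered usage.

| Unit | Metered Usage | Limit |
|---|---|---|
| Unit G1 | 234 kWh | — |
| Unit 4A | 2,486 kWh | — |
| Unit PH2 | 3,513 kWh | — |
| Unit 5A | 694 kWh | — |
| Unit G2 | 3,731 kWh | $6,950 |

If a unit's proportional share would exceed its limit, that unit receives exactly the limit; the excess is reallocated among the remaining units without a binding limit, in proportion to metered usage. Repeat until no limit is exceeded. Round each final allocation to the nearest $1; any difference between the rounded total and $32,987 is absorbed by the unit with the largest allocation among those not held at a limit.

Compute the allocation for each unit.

Sum of metered usage: 10,658.
Proportional shares (ignoring caps): Unit G1 724.24; Unit 4A 7,694.28; Unit PH2 10,872.90; Unit 5A 2,147.96; Unit G2 11,547.62.
Capped: Unit G2 ($6,950); balance $26,037 reallocated over remaining metered usage 6,927.
Shares after redistribution: Unit G1 879.55 → $880; Unit 4A 9,344.30 → $9,344; Unit PH2 13,204.56 → $13,205; Unit 5A 2,608.59 → $2,609.
Rounding difference −$1 applied to Unit PH2 → $13,204.

Unit G1: $880; Unit 4A: $9,344; Unit PH2: $13,204; Unit 5A: $2,609; Unit G2: $6,950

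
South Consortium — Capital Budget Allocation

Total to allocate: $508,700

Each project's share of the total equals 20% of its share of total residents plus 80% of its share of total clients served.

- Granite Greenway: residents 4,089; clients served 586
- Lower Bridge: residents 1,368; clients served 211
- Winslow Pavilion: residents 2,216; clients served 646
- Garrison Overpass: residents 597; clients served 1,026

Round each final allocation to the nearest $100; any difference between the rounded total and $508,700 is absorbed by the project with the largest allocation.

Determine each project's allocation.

Totals — residents 8,270, clients served 2,469.
Combined weights (20% residents + 80% clients served): Granite Greenway 0.2888; Lower Bridge 0.1015; Winslow Pavilion 0.2629; Garrison Overpass 0.3469.
Raw shares: Granite Greenway 146,893.22; Lower Bridge 51,608.22; Winslow Pavilion 133,740.69; Garrison Overpass 176,457.86.
Rounded to nearest $100: Granite Greenway $146,900; Lower Bridge $51,600; Winslow Pavilion $133,700; Garrison Overpass $176,500. Sum = $508,700.
Rounded total matches; no reconciliation needed.

Granite Greenway: $146,900; Lower Bridge: $51,600; Winslow Pavilion: $133,700; Garrison Overpass: $176,500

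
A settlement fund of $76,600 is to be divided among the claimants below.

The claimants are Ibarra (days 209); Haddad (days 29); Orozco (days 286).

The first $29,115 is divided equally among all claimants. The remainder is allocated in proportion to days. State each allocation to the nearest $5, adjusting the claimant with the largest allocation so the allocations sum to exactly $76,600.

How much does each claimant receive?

Ibarra: $28,645; Haddad: $12,335; Orozco: $35,620

First tranche $29,115 split equally: $9,705 each.
Remainder $47,485 by days (total 524): Ibarra 18,939.63 → $18,940; Haddad 2,627.99 → $2,630; Orozco 25,917.39 → $25,915.
Totals: Ibarra $9,705 + $18,940 = $28,645; Haddad $9,705 + $2,630 = $12,335; Orozco $9,705 + $25,915 = $35,620.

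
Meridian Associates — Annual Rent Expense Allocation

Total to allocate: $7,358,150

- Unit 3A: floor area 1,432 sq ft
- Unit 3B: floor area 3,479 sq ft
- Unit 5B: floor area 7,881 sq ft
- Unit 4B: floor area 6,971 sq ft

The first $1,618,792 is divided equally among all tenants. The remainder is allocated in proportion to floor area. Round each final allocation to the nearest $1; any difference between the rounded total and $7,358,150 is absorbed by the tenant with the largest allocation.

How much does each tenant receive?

Unit 3A: $820,564 | Unit 3B: $1,415,032 | Unit 5B: $2,693,413 | Unit 4B: $2,429,141

First tranche $1,618,792 split equally: $404,698 each.
Remainder $5,739,358 by floor area (total 19,763): Unit 3A 415,866.05 → $415,866; Unit 3B 1,010,333.78 → $1,010,334; Unit 5B 2,288,715.30 → $2,288,715; Unit 4B 2,024,442.88 → $2,024,443.
Totals: Unit 3A $404,698 + $415,866 = $820,564; Unit 3B $404,698 + $1,010,334 = $1,415,032; Unit 5B $404,698 + $2,288,715 = $2,693,413; Unit 4B $404,698 + $2,024,443 = $2,429,141.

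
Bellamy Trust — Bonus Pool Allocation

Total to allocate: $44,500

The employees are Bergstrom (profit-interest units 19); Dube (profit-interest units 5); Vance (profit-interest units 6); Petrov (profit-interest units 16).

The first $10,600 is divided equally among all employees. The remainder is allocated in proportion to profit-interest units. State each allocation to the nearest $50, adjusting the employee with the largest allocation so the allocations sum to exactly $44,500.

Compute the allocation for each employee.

First tranche $10,600 split equally: $2,650 each.
Remainder $33,900 by profit-interest units (total 46): Bergstrom 14,002.17 → $14,000; Dube 3,684.78 → $3,700; Vance 4,421.74 → $4,400; Petrov 11,791.30 → $11,800.
Totals: Bergstrom $2,650 + $14,000 = $16,650; Dube $2,650 + $3,700 = $6,350; Vance $2,650 + $4,400 = $7,050; Petrov $2,650 + $11,800 = $14,450.

Bergstrom: $16,650 | Dube: $6,350 | Vance: $7,050 | Petrov: $14,450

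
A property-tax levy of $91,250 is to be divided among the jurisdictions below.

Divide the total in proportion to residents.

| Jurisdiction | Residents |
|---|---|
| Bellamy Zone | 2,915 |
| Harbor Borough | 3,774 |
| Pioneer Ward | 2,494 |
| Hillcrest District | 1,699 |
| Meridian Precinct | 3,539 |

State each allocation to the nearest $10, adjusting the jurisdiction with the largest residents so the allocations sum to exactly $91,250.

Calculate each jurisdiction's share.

Bellamy Zone: $18,440 · Harbor Borough: $23,890 · Pioneer Ward: $15,780 · Hillcrest District: $10,750 · Meridian Precinct: $22,390

Combined residents = 14,421.
Unrounded shares: Bellamy Zone 2,915/14,421 × $91,250 = 18,444.89; Harbor Borough 3,774/14,421 × $91,250 = 23,880.28; Pioneer Ward 2,494/14,421 × $91,250 = 15,780.98; Hillcrest District 1,699/14,421 × $91,250 = 10,750.55; Meridian Precinct 3,539/14,421 × $91,250 = 22,393.30.
Rounded to nearest $10: Bellamy Zone $18,440; Harbor Borough $23,880; Pioneer Ward $15,780; Hillcrest District $10,750; Meridian Precinct $22,390. Sum = $91,240.
Difference $91,250 − $91,240 = +$10 applied to largest residents (Harbor Borough): Harbor Borough becomes $23,890.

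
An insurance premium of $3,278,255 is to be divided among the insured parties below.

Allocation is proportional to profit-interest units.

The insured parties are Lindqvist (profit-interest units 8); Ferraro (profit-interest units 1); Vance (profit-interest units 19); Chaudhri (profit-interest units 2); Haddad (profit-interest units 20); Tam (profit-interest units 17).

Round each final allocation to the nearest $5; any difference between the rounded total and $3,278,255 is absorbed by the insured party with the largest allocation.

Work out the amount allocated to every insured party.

Combined profit-interest units = 67.
Pro-rata amounts: Lindqvist 8/67 × $3,278,255 = 391,433.43; Ferraro 1/67 × $3,278,255 = 48,929.18; Vance 19/67 × $3,278,255 = 929,654.40; Chaudhri 2/67 × $3,278,255 = 97,858.36; Haddad 20/67 × $3,278,255 = 978,583.58; Tam 17/67 × $3,278,255 = 831,796.04.
After rounding ($5): Lindqvist $391,435; Ferraro $48,930; Vance $929,655; Chaudhri $97,860; Haddad $978,585; Tam $831,795. Sum = $3,278,260.
Difference $3,278,255 − $3,278,260 = −$5 applied to largest allocation (Haddad): Haddad becomes $978,580.

Lindqvist: $391,435; Ferraro: $48,930; Vance: $929,655; Chaudhri: $97,860; Haddad: $978,580; Tam: $831,795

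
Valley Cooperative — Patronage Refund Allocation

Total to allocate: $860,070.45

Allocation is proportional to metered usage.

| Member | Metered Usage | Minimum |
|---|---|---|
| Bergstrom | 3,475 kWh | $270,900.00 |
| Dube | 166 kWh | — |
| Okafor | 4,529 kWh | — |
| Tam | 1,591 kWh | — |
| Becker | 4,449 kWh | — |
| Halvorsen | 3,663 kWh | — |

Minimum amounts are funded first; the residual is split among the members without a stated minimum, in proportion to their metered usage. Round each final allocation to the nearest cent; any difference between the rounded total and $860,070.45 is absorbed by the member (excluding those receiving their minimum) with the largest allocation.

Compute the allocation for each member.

Guaranteed amounts: Bergstrom $270,900.00. Balance $589,170.45.
Balance split over remaining metered usage 14,398: Dube 6,792.7695 → $6,792.77; Okafor 185,328.0295 → $185,328.03; Tam 65,104.1941 → $65,104.19; Becker 182,054.4056 → $182,054.41; Halvorsen 149,891.0514 → $149,891.05.

Bergstrom: $270,900.00 | Dube: $6,792.77 | Okafor: $185,328.03 | Tam: $65,104.19 | Becker: $182,054.41 | Halvorsen: $149,891.05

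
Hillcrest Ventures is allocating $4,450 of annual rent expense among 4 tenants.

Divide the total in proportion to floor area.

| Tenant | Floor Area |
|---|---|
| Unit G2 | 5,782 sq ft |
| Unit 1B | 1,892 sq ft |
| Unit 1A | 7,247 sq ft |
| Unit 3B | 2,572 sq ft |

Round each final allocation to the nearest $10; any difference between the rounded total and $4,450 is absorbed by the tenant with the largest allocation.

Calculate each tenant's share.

Total floor area = 17,493.
Raw shares: Unit G2 5,782/17,493 × $4,450 = 1,470.87; Unit 1B 1,892/17,493 × $4,450 = 481.30; Unit 1A 7,247/17,493 × $4,450 = 1,843.55; Unit 3B 2,572/17,493 × $4,450 = 654.28.
Rounded to nearest $10: Unit G2 $1,470; Unit 1B $480; Unit 1A $1,840; Unit 3B $650. Sum = $4,440.
Difference $4,450 − $4,440 = +$10 applied to largest allocation (Unit 1A): Unit 1A becomes $1,850.

Unit G2: $1,470; Unit 1B: $480; Unit 1A: $1,850; Unit 3B: $650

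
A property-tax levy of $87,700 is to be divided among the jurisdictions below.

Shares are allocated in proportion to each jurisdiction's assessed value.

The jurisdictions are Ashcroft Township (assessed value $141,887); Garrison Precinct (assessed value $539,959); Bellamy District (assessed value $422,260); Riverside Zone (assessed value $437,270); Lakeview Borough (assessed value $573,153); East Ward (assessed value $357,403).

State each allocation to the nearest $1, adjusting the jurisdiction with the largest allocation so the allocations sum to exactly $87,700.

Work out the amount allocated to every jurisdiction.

Ashcroft Township: $5,034 · Garrison Precinct: $19,157 · Bellamy District: $14,981 · Riverside Zone: $15,514 · Lakeview Borough: $20,334 · East Ward: $12,680

Sum of assessed value: 2,471,932.
Pro-rata amounts: Ashcroft Township 141,887/2,471,932 × $87,700 = 5,033.91; Garrison Precinct 539,959/2,471,932 × $87,700 = 19,156.84; Bellamy District 422,260/2,471,932 × $87,700 = 14,981.08; Riverside Zone 437,270/2,471,932 × $87,700 = 15,513.61; Lakeview Borough 573,153/2,471,932 × $87,700 = 20,334.51; East Ward 357,403/2,471,932 × $87,700 = 12,680.06.
After rounding ($1): Ashcroft Township $5,034; Garrison Precinct $19,157; Bellamy District $14,981; Riverside Zone $15,514; Lakeview Borough $20,335; East Ward $12,680. Sum = $87,701.
Difference $87,700 − $87,701 = −$1 applied to largest allocation (Lakeview Borough): Lakeview Borough becomes $20,334.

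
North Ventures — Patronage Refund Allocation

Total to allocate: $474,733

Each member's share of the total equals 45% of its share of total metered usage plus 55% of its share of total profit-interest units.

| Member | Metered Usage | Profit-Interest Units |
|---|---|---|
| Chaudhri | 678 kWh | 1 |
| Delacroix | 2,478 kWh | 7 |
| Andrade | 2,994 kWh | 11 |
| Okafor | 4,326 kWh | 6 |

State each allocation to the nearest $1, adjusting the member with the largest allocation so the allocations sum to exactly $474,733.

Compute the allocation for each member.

Chaudhri: $24,270; Delacroix: $123,641; Andrade: $175,940; Okafor: $150,882

Totals — metered usage 10,476, profit-interest units 25.
Composite weights (45% metered usage + 55% profit-interest units): Chaudhri 0.0511; Delacroix 0.2604; Andrade 0.3706; Okafor 0.3178.
Proportional shares: Chaudhri 24,270.11; Delacroix 123,641.03; Andrade 175,939.97; Okafor 150,881.89.
At nearest $1: Chaudhri $24,270; Delacroix $123,641; Andrade $175,940; Okafor $150,882. Sum = $474,733.
Rounded total matches; no reconciliation needed.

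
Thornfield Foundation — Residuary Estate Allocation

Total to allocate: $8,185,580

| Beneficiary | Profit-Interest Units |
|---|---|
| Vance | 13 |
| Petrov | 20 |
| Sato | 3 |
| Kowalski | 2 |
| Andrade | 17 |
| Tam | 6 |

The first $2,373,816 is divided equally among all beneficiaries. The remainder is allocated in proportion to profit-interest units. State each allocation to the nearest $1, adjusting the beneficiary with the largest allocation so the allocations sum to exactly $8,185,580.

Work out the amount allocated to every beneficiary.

Equal tier: $2,373,816 ÷ 6 = $395,636 apiece.
Remainder $5,811,764 by profit-interest units (total 61): Vance 1,238,572.66 → $1,238,573; Petrov 1,905,496.39 → $1,905,496; Sato 285,824.46 → $285,824; Kowalski 190,549.64 → $190,550; Andrade 1,619,671.93 → $1,619,672; Tam 571,648.92 → $571,649.
Totals: Vance $395,636 + $1,238,573 = $1,634,209; Petrov $395,636 + $1,905,496 = $2,301,132; Sato $395,636 + $285,824 = $681,460; Kowalski $395,636 + $190,550 = $586,186; Andrade $395,636 + $1,619,672 = $2,015,308; Tam $395,636 + $571,649 = $967,285.

Vance: $1,634,209; Petrov: $2,301,132; Sato: $681,460; Kowalski: $586,186; Andrade: $2,015,308; Tam: $967,285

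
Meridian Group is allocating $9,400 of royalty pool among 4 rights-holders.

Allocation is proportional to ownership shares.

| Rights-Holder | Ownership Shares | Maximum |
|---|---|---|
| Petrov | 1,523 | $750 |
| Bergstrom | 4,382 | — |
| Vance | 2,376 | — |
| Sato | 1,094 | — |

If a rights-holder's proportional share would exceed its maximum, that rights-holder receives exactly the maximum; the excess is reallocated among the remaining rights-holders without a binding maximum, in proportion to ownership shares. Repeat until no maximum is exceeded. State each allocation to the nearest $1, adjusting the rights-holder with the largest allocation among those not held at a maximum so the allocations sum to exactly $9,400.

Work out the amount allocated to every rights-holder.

Petrov: $750 · Bergstrom: $4,828 · Vance: $2,617 · Sato: $1,205

Ownership shares total: 9,375.
Proportional shares (ignoring caps): Petrov 1,527.06; Bergstrom 4,393.69; Vance 2,382.34; Sato 1,096.92.
Cap binds for Petrov ($750); remaining pool $8,650 reallocated over remaining ownership shares 7,852.
Redistributed shares: Bergstrom 4,827.34 → $4,827; Vance 2,617.47 → $2,617; Sato 1,205.18 → $1,205.
Rounding difference +$1 applied to Bergstrom → $4,828.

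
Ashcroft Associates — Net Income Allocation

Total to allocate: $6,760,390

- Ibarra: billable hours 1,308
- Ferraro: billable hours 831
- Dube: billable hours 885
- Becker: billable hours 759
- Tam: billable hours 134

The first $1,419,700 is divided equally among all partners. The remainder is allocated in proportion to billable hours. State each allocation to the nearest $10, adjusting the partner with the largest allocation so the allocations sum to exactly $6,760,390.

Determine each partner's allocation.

First tranche $1,419,700 split equally: $283,940 each.
Remainder $5,340,690 by billable hours (total 3,917): Ibarra 1,783,411.42 → $1,783,410; Ferraro 1,133,038.90 → $1,133,040; Dube 1,206,665.98 → $1,206,670; Becker 1,034,869.47 → $1,034,870; Tam 182,704.23 → $182,700.
Totals: Ibarra $283,940 + $1,783,410 = $2,067,350; Ferraro $283,940 + $1,133,040 = $1,416,980; Dube $283,940 + $1,206,670 = $1,490,610; Becker $283,940 + $1,034,870 = $1,318,810; Tam $283,940 + $182,700 = $466,640.

Ibarra: $2,067,350 · Ferraro: $1,416,980 · Dube: $1,490,610 · Becker: $1,318,810 · Tam: $466,640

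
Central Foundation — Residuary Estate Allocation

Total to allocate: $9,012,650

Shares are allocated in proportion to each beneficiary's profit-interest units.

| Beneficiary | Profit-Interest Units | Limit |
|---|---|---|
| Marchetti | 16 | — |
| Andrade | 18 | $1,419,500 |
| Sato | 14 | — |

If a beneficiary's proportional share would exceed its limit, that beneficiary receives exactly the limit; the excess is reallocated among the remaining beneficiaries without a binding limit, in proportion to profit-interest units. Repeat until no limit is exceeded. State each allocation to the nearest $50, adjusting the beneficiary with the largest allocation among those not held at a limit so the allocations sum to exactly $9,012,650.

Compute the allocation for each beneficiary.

Marchetti: $4,049,700; Andrade: $1,419,500; Sato: $3,543,450

Combined profit-interest units = 48.
Proportional shares (ignoring caps): Marchetti 3,004,216.67; Andrade 3,379,743.75; Sato 2,628,689.58.
Capped: Andrade ($1,419,500); remaining pool $7,593,150 reallocated over remaining profit-interest units 30.
Remaining shares: Marchetti 4,049,680.00 → $4,049,700; Sato 3,543,470.00 → $3,543,450.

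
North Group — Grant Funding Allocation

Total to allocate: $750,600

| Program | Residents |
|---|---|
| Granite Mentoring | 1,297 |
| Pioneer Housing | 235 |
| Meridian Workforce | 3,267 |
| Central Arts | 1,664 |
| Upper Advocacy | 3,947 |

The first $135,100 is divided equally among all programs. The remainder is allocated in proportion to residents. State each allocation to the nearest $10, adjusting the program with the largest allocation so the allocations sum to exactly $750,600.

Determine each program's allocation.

First tranche $135,100 split equally: $27,020 each.
Remainder $615,500 by residents (total 10,410): Granite Mentoring 76,686.22 → $76,690; Pioneer Housing 13,894.57 → $13,890; Meridian Workforce 193,164.12 → $193,160; Central Arts 98,385.40 → $98,390; Upper Advocacy 233,369.69 → $233,370.
Totals: Granite Mentoring $27,020 + $76,690 = $103,710; Pioneer Housing $27,020 + $13,890 = $40,910; Meridian Workforce $27,020 + $193,160 = $220,180; Central Arts $27,020 + $98,390 = $125,410; Upper Advocacy $27,020 + $233,370 = $260,390.

Granite Mentoring: $103,710 · Pioneer Housing: $40,910 · Meridian Workforce: $220,180 · Central Arts: $125,410 · Upper Advocacy: $260,390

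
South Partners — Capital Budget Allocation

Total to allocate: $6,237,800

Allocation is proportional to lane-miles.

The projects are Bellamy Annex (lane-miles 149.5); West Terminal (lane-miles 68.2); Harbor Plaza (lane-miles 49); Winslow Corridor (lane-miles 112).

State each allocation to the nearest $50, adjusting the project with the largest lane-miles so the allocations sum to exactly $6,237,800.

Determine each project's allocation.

Lane-miles total: 378.7.
Unrounded shares: Bellamy Annex 149.5/378.7 × $6,237,800 = 2,462,506.21; West Terminal 68.2/378.7 × $6,237,800 = 1,123,364.03; Harbor Plaza 49/378.7 × $6,237,800 = 807,109.06; Winslow Corridor 112/378.7 × $6,237,800 = 1,844,820.70.
At nearest $50: Bellamy Annex $2,462,500; West Terminal $1,123,350; Harbor Plaza $807,100; Winslow Corridor $1,844,800. Sum = $6,237,750.
Difference $6,237,800 − $6,237,750 = +$50 applied to largest lane-miles (Bellamy Annex): Bellamy Annex becomes $2,462,550.

Bellamy Annex: $2,462,550 · West Terminal: $1,123,350 · Harbor Plaza: $807,100 · Winslow Corridor: $1,844,800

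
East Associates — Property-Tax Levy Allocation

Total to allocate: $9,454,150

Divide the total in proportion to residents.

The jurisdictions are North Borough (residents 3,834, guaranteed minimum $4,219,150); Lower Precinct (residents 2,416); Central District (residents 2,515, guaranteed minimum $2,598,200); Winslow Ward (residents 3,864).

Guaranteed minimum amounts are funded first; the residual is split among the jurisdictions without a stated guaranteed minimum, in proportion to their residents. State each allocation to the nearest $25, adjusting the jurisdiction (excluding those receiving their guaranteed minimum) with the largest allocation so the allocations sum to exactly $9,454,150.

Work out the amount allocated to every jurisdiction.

North Borough: $4,219,150 · Lower Precinct: $1,014,400 · Central District: $2,598,200 · Winslow Ward: $1,622,400

Minimums first: North Borough $4,219,150; Central District $2,598,200. Remaining pool $2,636,800.
Remaining pool split over remaining residents 6,280: Lower Precinct 1,014,412.23 → $1,014,400; Winslow Ward 1,622,387.77 → $1,622,400.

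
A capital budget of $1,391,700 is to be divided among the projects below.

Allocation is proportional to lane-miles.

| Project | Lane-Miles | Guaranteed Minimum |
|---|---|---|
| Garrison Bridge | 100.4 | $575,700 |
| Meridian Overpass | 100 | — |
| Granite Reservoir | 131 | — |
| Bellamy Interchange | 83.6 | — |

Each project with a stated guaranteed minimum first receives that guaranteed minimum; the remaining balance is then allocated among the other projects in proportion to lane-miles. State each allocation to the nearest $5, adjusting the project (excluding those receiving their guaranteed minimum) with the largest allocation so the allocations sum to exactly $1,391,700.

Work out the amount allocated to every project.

Minimums first: Garrison Bridge $575,700. Remaining pool $816,000.
Remaining pool split over remaining lane-miles 314.6: Meridian Overpass 259,376.99 → $259,375; Granite Reservoir 339,783.85 → $339,785; Bellamy Interchange 216,839.16 → $216,840.

Garrison Bridge: $575,700 · Meridian Overpass: $259,375 · Granite Reservoir: $339,785 · Bellamy Interchange: $216,840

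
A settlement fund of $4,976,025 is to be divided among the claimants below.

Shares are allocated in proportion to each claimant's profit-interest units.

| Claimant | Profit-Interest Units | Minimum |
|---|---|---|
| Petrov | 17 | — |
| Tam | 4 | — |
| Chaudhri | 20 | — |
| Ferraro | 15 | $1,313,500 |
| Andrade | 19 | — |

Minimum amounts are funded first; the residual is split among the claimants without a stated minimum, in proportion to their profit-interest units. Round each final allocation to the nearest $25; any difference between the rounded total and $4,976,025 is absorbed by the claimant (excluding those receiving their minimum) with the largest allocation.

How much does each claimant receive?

Guaranteed amounts: Ferraro $1,313,500. Residual $3,662,525.
Residual split over remaining profit-interest units 60: Petrov 1,037,715.42 → $1,037,725; Tam 244,168.33 → $244,175; Chaudhri 1,220,841.67 → $1,220,850; Andrade 1,159,799.58 → $1,159,800.
Rounding difference −$25 applied to Chaudhri → $1,220,825.

Petrov: $1,037,725 · Tam: $244,175 · Chaudhri: $1,220,825 · Ferraro: $1,313,500 · Andrade: $1,159,800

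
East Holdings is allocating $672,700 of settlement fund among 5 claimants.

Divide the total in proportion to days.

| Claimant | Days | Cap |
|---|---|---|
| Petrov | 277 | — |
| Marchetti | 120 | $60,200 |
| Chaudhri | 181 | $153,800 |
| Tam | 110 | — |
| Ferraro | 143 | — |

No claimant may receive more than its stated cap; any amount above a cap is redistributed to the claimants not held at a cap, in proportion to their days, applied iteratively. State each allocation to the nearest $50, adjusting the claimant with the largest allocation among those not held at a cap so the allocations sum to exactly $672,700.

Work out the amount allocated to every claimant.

Petrov: $239,750 | Marchetti: $60,200 | Chaudhri: $153,800 | Tam: $95,200 | Ferraro: $123,750

Days total: 831.
Pro-rata shares before constraints: Petrov 224,233.33; Marchetti 97,140.79; Chaudhri 146,520.70; Tam 89,045.73; Ferraro 115,759.45.
Capped: Marchetti ($60,200); residual $612,500 reallocated over remaining days 711.
Capped: Chaudhri ($153,800); residual $458,700 reallocated over remaining days 530.
Shares after redistribution: Petrov 239,735.66 → $239,750; Tam 95,201.89 → $95,200; Ferraro 123,762.45 → $123,750.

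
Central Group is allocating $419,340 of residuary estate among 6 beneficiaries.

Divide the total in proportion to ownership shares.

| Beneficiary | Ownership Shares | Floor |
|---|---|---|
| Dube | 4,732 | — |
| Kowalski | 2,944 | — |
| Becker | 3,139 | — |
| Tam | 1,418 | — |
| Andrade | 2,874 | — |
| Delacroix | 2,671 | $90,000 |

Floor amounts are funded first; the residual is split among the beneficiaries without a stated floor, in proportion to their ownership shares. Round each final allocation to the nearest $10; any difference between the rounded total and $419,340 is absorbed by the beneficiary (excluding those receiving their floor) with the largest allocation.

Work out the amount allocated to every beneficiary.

Dube: $103,170 | Kowalski: $64,180 | Becker: $68,430 | Tam: $30,910 | Andrade: $62,650 | Delacroix: $90,000

Guaranteed amounts: Delacroix $90,000. Residual $329,340.
Residual split over remaining ownership shares 15,107: Dube 103,159.92 → $103,160; Kowalski 64,180.64 → $64,180; Becker 68,431.74 → $68,430; Tam 30,913.09 → $30,910; Andrade 62,654.61 → $62,650.
Rounding difference +$10 applied to Dube → $103,170.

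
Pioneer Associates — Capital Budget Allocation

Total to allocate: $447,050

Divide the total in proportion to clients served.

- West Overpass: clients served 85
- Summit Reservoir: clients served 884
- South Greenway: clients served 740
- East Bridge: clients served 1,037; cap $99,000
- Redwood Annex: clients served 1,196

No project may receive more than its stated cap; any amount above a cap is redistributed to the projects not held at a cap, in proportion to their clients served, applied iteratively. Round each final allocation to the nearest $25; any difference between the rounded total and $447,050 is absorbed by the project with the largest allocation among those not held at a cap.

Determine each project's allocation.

West Overpass: $10,175; Summit Reservoir: $105,925; South Greenway: $88,650; East Bridge: $99,000; Redwood Annex: $143,300

Clients served total: 3,942.
Proportional shares (ignoring caps): West Overpass 9,639.59; Summit Reservoir 100,251.70; South Greenway 83,921.11; East Bridge 117,602.96; Redwood Annex 135,634.65.
Capped: East Bridge ($99,000); balance $348,050 reallocated over remaining clients served 2,905.
Shares after redistribution: West Overpass 10,183.91 → $10,175; Summit Reservoir 105,912.63 → $105,925; South Greenway 88,659.90 → $88,650; Redwood Annex 143,293.56 → $143,300.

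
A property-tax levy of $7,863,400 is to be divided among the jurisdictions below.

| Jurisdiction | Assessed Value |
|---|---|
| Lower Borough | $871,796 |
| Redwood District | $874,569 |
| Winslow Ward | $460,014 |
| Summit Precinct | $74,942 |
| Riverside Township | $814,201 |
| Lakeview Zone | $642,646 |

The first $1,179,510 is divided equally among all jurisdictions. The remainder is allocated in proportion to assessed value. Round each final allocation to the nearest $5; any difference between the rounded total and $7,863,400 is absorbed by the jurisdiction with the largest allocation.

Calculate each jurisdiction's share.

Equal tier: $1,179,510 ÷ 6 = $196,585 apiece.
Remainder $6,683,890 by assessed value (total 3,738,168): Lower Borough 1,558,781.89 → $1,558,780; Redwood District 1,563,740.04 → $1,563,740; Winslow Ward 822,510.65 → $822,510; Summit Precinct 133,997.21 → $133,995; Riverside Township 1,455,801.32 → $1,455,800; Lakeview Zone 1,149,058.89 → $1,149,060.
Rounding difference +$5 on remainder applied to Redwood District.
Totals: Lower Borough $196,585 + $1,558,780 = $1,755,365; Redwood District $196,585 + $1,563,745 = $1,760,330; Winslow Ward $196,585 + $822,510 = $1,019,095; Summit Precinct $196,585 + $133,995 = $330,580; Riverside Township $196,585 + $1,455,800 = $1,652,385; Lakeview Zone $196,585 + $1,149,060 = $1,345,645.

Lower Borough: $1,755,365 · Redwood District: $1,760,330 · Winslow Ward: $1,019,095 · Summit Precinct: $330,580 · Riverside Township: $1,652,385 · Lakeview Zone: $1,345,645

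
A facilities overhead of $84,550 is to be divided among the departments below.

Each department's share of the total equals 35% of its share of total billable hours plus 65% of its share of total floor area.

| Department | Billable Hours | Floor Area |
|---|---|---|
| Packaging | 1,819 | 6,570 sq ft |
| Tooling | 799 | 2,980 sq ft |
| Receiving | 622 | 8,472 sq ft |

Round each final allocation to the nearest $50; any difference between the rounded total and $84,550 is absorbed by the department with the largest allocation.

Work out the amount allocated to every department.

Packaging: $36,650 · Tooling: $16,400 · Receiving: $31,500

Totals — billable hours 3,240, floor area 18,022.
Combined weights (35% billable hours + 65% floor area): Packaging 0.4335; Tooling 0.1938; Receiving 0.3728.
Proportional shares: Packaging 36,648.81; Tooling 16,385.07; Receiving 31,516.12.
After rounding ($50): Packaging $36,650; Tooling $16,400; Receiving $31,500. Sum = $84,550.
Rounded total matches; no reconciliation needed.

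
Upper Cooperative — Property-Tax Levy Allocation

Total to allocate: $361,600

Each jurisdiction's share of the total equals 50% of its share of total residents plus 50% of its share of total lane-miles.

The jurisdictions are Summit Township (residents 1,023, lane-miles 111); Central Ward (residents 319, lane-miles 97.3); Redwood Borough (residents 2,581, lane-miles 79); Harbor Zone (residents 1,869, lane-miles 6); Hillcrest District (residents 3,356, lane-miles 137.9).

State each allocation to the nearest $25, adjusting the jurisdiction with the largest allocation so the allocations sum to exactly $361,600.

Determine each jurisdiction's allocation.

Summit Township: $66,750; Central Ward: $47,100; Redwood Borough: $84,125; Harbor Zone: $39,450; Hillcrest District: $124,175

Totals — residents 9,148, lane-miles 431.2.
Combined weights (50% residents + 50% lane-miles): Summit Township 0.1846; Central Ward 0.1303; Redwood Borough 0.2327; Harbor Zone 0.1091; Hillcrest District 0.3433.
Raw shares: Summit Township 66,760.20; Central Ward 47,102.08; Redwood Borough 84,134.89; Harbor Zone 39,454.47; Hillcrest District 124,148.37.
After rounding ($25): Summit Township $66,750; Central Ward $47,100; Redwood Borough $84,125; Harbor Zone $39,450; Hillcrest District $124,150. Sum = $361,575.
Difference $361,600 − $361,575 = +$25 applied to largest allocation (Hillcrest District): Hillcrest District becomes $124,175.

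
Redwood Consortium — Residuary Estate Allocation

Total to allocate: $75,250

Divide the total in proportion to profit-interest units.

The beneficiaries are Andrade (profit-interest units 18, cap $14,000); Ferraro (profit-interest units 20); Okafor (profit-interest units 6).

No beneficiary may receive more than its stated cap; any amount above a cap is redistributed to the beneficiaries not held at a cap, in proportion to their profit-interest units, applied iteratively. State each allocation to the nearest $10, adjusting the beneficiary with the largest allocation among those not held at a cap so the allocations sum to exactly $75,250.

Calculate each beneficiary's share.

Andrade: $14,000 · Ferraro: $47,120 · Okafor: $14,130

Total profit-interest units = 44.
Proportional shares (ignoring caps): Andrade 30,784.09; Ferraro 34,204.55; Okafor 10,261.36.
Capped: Andrade ($14,000); balance $61,250 reallocated over remaining profit-interest units 26.
Redistributed shares: Ferraro 47,115.38 → $47,120; Okafor 14,134.62 → $14,130.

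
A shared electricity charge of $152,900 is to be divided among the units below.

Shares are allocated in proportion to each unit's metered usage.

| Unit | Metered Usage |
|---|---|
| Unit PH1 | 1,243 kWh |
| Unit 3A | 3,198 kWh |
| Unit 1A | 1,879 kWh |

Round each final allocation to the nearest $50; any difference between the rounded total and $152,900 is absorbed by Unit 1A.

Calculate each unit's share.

Unit PH1: $30,050; Unit 3A: $77,350; Unit 1A: $45,500

Combined metered usage = 6,320.
Raw shares: Unit PH1 1,243/6,320 × $152,900 = 30,071.95; Unit 3A 3,198/6,320 × $152,900 = 77,369.34; Unit 1A 1,879/6,320 × $152,900 = 45,458.72.
Rounded to nearest $50: Unit PH1 $30,050; Unit 3A $77,350; Unit 1A $45,450. Sum = $152,850.
Difference $152,900 − $152,850 = +$50 applied to Unit 1A: Unit 1A becomes $45,500.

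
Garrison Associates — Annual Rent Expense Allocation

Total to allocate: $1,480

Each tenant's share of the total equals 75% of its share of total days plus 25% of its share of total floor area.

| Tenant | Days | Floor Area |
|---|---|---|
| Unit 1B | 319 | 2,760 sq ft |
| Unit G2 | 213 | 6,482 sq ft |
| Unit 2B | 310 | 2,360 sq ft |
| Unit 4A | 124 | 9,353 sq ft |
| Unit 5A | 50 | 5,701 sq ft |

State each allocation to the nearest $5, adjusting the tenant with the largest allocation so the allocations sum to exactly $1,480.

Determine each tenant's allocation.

Unit 1B: $385; Unit G2: $325; Unit 2B: $370; Unit 4A: $265; Unit 5A: $135

Days total 1,016; floor area total 26,656.
Combined weights (75% days + 25% floor area): Unit 1B 0.2614; Unit G2 0.2180; Unit 2B 0.2510; Unit 4A 0.1793; Unit 5A 0.0904.
Pro-rata amounts: Unit 1B 386.82; Unit G2 322.68; Unit 2B 371.44; Unit 4A 265.30; Unit 5A 133.76.
Rounded to nearest $5: Unit 1B $385; Unit G2 $325; Unit 2B $370; Unit 4A $265; Unit 5A $135. Sum = $1,480.
Sum already equals the total — no adjustment.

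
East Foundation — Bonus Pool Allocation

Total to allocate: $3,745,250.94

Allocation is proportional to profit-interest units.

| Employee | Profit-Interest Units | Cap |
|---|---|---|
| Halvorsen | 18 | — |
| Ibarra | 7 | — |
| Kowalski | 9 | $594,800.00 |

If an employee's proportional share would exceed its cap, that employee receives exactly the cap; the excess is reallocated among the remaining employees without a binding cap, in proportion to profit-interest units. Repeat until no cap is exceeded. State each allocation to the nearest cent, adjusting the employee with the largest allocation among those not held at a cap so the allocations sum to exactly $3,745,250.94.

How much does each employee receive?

Total profit-interest units = 34.
Unconstrained shares: Halvorsen 1,982,779.9094; Ibarra 771,081.0759; Kowalski 991,389.9547.
Held at cap: Kowalski ($594,800.00); balance $3,150,450.94 reallocated over remaining profit-interest units 25.
Redistributed shares: Halvorsen 2,268,324.6768 → $2,268,324.68; Ibarra 882,126.2632 → $882,126.26.

Halvorsen: $2,268,324.68; Ibarra: $882,126.26; Kowalski: $594,800.00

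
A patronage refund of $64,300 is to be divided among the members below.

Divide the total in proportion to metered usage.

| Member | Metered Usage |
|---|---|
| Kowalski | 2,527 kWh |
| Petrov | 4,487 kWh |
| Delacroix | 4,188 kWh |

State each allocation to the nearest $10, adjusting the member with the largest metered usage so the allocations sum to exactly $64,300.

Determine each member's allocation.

Kowalski: $14,510; Petrov: $25,750; Delacroix: $24,040

Total metered usage = 11,202.
Pro-rata amounts: Kowalski 2,527/11,202 × $64,300 = 14,505.10; Petrov 4,487/11,202 × $64,300 = 25,755.59; Delacroix 4,188/11,202 × $64,300 = 24,039.31.
After rounding ($10): Kowalski $14,510; Petrov $25,760; Delacroix $24,040. Sum = $64,310.
Difference $64,300 − $64,310 = −$10 applied to largest metered usage (Petrov): Petrov becomes $25,750.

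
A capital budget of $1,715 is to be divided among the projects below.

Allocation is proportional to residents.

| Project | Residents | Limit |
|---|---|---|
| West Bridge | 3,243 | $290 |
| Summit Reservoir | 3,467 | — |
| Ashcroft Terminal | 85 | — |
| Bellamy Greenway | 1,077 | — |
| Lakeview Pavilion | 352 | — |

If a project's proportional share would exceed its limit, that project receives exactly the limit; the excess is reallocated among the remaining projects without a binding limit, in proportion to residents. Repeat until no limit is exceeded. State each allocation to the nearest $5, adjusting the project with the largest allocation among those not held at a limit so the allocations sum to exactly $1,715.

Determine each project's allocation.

Residents total: 8,224.
Proportional shares (ignoring caps): West Bridge 676.28; Summit Reservoir 722.99; Ashcroft Terminal 17.73; Bellamy Greenway 224.59; Lakeview Pavilion 73.40.
Cap binds for West Bridge ($290); residual $1,425 reallocated over remaining residents 4,981.
Redistributed shares: Summit Reservoir 991.86 → $990; Ashcroft Terminal 24.32 → $25; Bellamy Greenway 308.12 → $310; Lakeview Pavilion 100.70 → $100.

West Bridge: $290; Summit Reservoir: $990; Ashcroft Terminal: $25; Bellamy Greenway: $310; Lakeview Pavilion: $100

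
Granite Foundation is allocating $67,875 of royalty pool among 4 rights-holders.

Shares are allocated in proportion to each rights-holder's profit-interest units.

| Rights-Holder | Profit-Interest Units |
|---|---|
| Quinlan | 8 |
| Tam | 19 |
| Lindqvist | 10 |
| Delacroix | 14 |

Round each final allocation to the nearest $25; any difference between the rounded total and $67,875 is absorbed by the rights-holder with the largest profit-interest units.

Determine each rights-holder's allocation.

Combined profit-interest units = 51.
Proportional shares: Quinlan 8/51 × $67,875 = 10,647.06; Tam 19/51 × $67,875 = 25,286.76; Lindqvist 10/51 × $67,875 = 13,308.82; Delacroix 14/51 × $67,875 = 18,632.35.
At nearest $25: Quinlan $10,650; Tam $25,275; Lindqvist $13,300; Delacroix $18,625. Sum = $67,850.
Difference $67,875 − $67,850 = +$25 applied to largest profit-interest units (Tam): Tam becomes $25,300.

Quinlan: $10,650; Tam: $25,300; Lindqvist: $13,300; Delacroix: $18,625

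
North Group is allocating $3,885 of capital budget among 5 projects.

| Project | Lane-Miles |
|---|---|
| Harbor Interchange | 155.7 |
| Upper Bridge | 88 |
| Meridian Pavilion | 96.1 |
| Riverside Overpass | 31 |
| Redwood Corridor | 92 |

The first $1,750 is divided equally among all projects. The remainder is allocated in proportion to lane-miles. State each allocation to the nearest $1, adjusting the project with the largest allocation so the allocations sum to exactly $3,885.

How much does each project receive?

Harbor Interchange: $1,069 · Upper Bridge: $756 · Meridian Pavilion: $793 · Riverside Overpass: $493 · Redwood Corridor: $774

Equal tier: $1,750 ÷ 5 = $350 apiece.
Remainder $2,135 by lane-miles (total 462.8): Harbor Interchange 718.28 → $718; Upper Bridge 405.96 → $406; Meridian Pavilion 443.33 → $443; Riverside Overpass 143.01 → $143; Redwood Corridor 424.42 → $424.
Rounding difference +$1 on remainder applied to Harbor Interchange.
Totals: Harbor Interchange $350 + $719 = $1,069; Upper Bridge $350 + $406 = $756; Meridian Pavilion $350 + $443 = $793; Riverside Overpass $350 + $143 = $493; Redwood Corridor $350 + $424 = $774.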